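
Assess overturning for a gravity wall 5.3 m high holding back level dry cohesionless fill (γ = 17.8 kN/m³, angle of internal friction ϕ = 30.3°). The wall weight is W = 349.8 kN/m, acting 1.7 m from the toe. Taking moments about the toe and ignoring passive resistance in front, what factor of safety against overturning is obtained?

4.09

K_a = tan²(45° − 30.3°/2) = 0.3293.
P_a = ½K_aγH² = 0.5×0.3293×17.8×5.3² = 82.33 kN/m, acting at H/3 = 1.767 m above the base.
Overturning moment M_o = P_a × H/3 = 82.33 × 1.767 = 145.5.
Resisting moment M_r = W × 1.7 = 349.8 × 1.7 = 594.7.
FS_overturning = M_r/M_o = 594.7/145.5 = 4.088.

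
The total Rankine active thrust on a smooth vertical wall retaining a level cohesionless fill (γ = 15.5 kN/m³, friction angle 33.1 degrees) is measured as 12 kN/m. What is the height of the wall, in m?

2.30 m

K_a = 0.2936. P_a = ½ K_a γ H² ⇒ H = √(2P_a/(K_a γ)).
H = √(2×12/(0.2936×15.5)) = 2.297 m.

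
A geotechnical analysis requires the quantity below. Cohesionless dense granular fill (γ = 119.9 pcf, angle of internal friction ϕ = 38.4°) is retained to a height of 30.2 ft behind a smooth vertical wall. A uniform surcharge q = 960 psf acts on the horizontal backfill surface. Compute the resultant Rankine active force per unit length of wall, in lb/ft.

19600 lb/ft

K_a = tan²(45° − φ/2) = 0.2337.
Soil triangle: ½ K_a γ H² = 0.5×0.2337×119.9×30.2² = 12780 lb/ft.
Surcharge rectangle: K_a q H = 0.2337×960×30.2 = 6775 lb/ft.
Total = 12780 + 6775 = 19550 lb/ft.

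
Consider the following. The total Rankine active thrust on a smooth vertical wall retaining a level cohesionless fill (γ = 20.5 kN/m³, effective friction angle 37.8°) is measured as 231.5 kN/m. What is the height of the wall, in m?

K_a = 0.2400. P_a = ½ K_a γ H² ⇒ H = √(2P_a/(K_a γ)).
H = √(2×231.5/(0.2400×20.5)) = 9.701 m.

9.70 m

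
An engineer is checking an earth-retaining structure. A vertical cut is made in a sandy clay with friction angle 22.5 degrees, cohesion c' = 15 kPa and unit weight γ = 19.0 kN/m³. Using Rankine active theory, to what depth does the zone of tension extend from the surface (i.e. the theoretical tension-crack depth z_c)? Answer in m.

2.36 m

K_a = tan²(45° − 22.5°/2) = 0.4465; √K_a = 0.6682.
The active pressure is zero where K_a γ z = 2c√K_a, so z_c = 2c/(γ√K_a) = 2×15/(19.0×0.6682) = 2.363 m.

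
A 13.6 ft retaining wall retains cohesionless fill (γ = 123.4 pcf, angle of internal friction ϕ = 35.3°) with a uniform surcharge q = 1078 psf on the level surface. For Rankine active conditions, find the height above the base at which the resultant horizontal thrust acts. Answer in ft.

5.81 ft

K_a = 0.2675.
Triangular part P₁ = ½K_aγH² = 3053 at H/3 = 4.533 ft; rectangular part P₂ = K_a q H = 3922 at H/2 = 6.800 ft.
ȳ = (P₁·4.533 + P₂·6.800)/(P₁+P₂) = 5.808 ft.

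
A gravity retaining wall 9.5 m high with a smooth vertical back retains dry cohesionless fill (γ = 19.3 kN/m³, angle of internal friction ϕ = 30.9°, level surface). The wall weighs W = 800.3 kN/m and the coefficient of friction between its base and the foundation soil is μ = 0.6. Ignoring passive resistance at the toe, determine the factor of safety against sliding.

1.72

K_a = tan²(45° − 30.9°/2) = 0.3214.
P_a = ½K_aγH² = 0.5×0.3214×19.3×9.5² = 279.9 kN/m, acting at H/3 = 3.167 m above the base.
FS_sliding = μW / P_a = 0.6×800.3 / 279.9 = 1.715.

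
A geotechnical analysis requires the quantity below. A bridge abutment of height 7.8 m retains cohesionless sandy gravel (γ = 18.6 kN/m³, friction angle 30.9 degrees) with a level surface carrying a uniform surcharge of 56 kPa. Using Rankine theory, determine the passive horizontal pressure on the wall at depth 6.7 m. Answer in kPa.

562 kPa

K_p = (1 + sin φ)/(1 − sin φ) = 3.111.
σ_v = γz + q = 18.6 × 6.7 + 56 = 180.6 kPa.
σ_h = K_p σ_v = 3.111 × 180.6 = 562.0 kPa.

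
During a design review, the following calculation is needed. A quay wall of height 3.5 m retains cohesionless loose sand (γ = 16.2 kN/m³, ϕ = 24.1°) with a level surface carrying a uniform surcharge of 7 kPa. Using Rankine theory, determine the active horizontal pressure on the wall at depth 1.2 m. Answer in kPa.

K_a = (1 − sin φ)/(1 + sin φ) = 0.4201.
σ_v = γz + q = 16.2 × 1.2 + 7 = 26.44 kPa.
σ_h = K_a σ_v = 0.4201 × 26.44 = 11.11 kPa.

11.1 kPa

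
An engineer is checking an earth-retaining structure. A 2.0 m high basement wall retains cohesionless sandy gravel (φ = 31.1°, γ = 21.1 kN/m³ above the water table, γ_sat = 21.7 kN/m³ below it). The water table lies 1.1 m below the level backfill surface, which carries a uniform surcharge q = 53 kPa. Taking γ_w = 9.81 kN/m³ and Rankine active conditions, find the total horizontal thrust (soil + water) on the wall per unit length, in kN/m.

K_a = tan²(45° − φ/2) = 0.3188.
γ' = 21.7 − 9.81 = 11.89 kN/m³. h₂ = H − d_w = 0.9 m.
σ'_h: at surface K_a·q = 16.90; at WT K_a(q+γd_w) = 24.30; at base K_a(q+γd_w+γ'h₂) = 27.71 kPa.
P₁ = ½(16.90+24.30)×1.1 = 22.66; P₂ = ½(24.30+27.71)×0.9 = 23.40; P_w = ½γ_w h₂² = 3.973.
Total = 22.66+23.40+3.973 = 50.03 kN/m.

50.0 kN/m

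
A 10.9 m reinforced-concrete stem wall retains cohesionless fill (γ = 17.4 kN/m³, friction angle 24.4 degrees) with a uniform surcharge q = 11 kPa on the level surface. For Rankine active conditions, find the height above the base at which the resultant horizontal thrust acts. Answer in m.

K_a = 0.4153.
Triangular part P₁ = ½K_aγH² = 429.3 at H/3 = 3.633 m; rectangular part P₂ = K_a q H = 49.80 at H/2 = 5.450 m.
ȳ = (P₁·3.633 + P₂·5.450)/(P₁+P₂) = 3.822 m.

3.82 m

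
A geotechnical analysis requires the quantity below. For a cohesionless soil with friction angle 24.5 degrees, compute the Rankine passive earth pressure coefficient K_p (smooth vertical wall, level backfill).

K_p = (1 + sin φ)/(1 − sin φ) = tan²(45° + 24.5°/2) = 2.417.

2.42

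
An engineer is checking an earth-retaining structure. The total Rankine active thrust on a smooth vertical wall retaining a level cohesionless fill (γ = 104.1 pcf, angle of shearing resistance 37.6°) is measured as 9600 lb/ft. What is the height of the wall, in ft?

27.6 ft

K_a = 0.2421. P_a = ½ K_a γ H² ⇒ H = √(2P_a/(K_a γ)).
H = √(2×9600/(0.2421×104.1)) = 27.60 ft.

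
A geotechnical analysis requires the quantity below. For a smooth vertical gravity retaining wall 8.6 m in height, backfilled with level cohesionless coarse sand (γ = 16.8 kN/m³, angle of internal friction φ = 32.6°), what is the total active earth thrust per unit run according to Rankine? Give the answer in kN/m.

186 kN/m

K_a = tan²(45° − φ/2) = 0.2997.
P_a = ½ K_a γ H² = 0.5 × 0.2997 × 16.8 × 8.6² = 186.2 kN/m.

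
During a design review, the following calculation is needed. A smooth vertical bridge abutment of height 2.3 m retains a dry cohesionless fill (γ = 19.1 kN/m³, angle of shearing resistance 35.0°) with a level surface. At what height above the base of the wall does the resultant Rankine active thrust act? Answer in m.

0.767 m

K_a = 0.2710.
The pressure distribution is triangular, so the resultant acts at H/3 above the base = 2.3/3 = 0.7667 m.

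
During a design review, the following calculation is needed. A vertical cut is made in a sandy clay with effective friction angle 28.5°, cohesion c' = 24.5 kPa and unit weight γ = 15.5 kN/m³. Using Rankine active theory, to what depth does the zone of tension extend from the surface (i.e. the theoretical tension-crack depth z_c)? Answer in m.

K_a = tan²(45° − 28.5°/2) = 0.3540; √K_a = 0.5949.
The active pressure is zero where K_a γ z = 2c√K_a, so z_c = 2c/(γ√K_a) = 2×24.5/(15.5×0.5949) = 5.314 m.

5.31 m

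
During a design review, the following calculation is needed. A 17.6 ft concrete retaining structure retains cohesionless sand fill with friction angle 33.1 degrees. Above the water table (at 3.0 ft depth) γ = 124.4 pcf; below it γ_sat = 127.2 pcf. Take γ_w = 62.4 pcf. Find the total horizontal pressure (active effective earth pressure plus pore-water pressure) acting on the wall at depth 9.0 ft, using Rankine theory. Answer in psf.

K_a = (1 − sin φ)/(1 + sin φ) = 0.2936.
γ' = 127.2 − 62.4 = 64.80 pcf.
Effective vertical stress at 9.0 ft: σ'_v = 124.4×3.0 + 64.80×6.00 = 762.0 psf.
σ'_h = K_a σ'_v = 0.2936 × 762.0 = 223.7 psf; u = γ_w × 6.00 = 374.4 psf.
Total σ_h = 223.7 + 374.4 = 598.1 psf.

598 psf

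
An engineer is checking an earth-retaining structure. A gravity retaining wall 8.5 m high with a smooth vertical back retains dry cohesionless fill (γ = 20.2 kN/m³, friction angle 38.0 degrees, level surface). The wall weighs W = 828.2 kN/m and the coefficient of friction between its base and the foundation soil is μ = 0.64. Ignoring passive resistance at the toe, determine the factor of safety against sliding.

K_a = tan²(45° − 38.0°/2) = 0.2379.
P_a = ½K_aγH² = 0.5×0.2379×20.2×8.5² = 173.6 kN/m, acting at H/3 = 2.833 m above the base.
FS_sliding = μW / P_a = 0.64×828.2 / 173.6 = 3.053.

3.05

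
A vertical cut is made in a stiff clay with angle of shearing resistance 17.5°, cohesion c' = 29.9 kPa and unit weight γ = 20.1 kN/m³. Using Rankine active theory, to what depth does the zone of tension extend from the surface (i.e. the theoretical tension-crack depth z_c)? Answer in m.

4.06 m

K_a = tan²(45° − 17.5°/2) = 0.5376; √K_a = 0.7332.
The active pressure is zero where K_a γ z = 2c√K_a, so z_c = 2c/(γ√K_a) = 2×29.9/(20.1×0.7332) = 4.058 m.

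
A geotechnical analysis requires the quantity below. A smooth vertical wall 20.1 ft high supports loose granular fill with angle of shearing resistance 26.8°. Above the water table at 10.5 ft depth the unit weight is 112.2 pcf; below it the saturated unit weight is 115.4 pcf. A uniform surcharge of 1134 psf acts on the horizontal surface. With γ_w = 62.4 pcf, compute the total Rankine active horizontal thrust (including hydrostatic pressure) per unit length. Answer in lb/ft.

19000 lb/ft

K_a = tan²(45° − φ/2) = 0.3785.
γ' = 115.4 − 62.4 = 53.00 pcf. h₂ = H − d_w = 9.6 ft.
σ'_h: at surface K_a·q = 429.2; at WT K_a(q+γd_w) = 875.1; at base K_a(q+γd_w+γ'h₂) = 1068 psf.
P₁ = ½(429.2+875.1)×10.5 = 6847; P₂ = ½(875.1+1068)×9.6 = 9325; P_w = ½γ_w h₂² = 2875.
Total = 6847+9325+2875 = 19050 lb/ft.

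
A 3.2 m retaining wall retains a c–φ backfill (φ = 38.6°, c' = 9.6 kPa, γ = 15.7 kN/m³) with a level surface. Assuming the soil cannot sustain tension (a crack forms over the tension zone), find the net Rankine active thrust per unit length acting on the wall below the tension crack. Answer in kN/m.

0.789 kN/m

K_a = 0.2316; √K_a = 0.4813.
Tension-crack depth z_c = 2c/(γ√K_a) = 2×9.6/(15.7×0.4813) = 2.541 m.
σ_a at base = K_a γ H − 2c√K_a = 0.2316×15.7×3.2 − 2×9.6×0.4813 = 2.396 kPa.
P_a = ½ × 2.396 × (H − z_c) = 0.5×2.396×0.6589 = 0.7895 kN/m.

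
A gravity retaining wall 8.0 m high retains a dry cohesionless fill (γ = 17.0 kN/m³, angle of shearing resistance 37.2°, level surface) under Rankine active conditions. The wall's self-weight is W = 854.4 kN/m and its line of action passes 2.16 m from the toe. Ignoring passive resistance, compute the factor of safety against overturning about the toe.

K_a = tan²(45° − 37.2°/2) = 0.2464.
P_a = ½K_aγH² = 0.5×0.2464×17.0×8.0² = 134.1 kN/m, acting at H/3 = 2.667 m above the base.
Overturning moment M_o = P_a × H/3 = 134.1 × 2.667 = 357.5.
Resisting moment M_r = W × 2.16 = 854.4 × 2.16 = 1846.
FS_overturning = M_r/M_o = 1846/357.5 = 5.163.

5.16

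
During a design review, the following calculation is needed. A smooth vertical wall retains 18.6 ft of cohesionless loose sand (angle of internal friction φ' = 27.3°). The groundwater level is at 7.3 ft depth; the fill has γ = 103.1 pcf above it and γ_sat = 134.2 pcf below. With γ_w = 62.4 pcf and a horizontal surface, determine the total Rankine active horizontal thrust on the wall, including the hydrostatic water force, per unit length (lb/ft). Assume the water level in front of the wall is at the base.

9860 lb/ft

K_a = tan²(45° − φ/2) = 0.3711.
γ' = 134.2 − 62.4 = 71.80 pcf. Depth below WT = 11.3 ft.
σ'_h at WT = K_a γ d_w = 279.3 psf; at base = 279.3 + K_a γ' × 11.3 = 580.4 psf.
P₁ (0–7.3 ft) = ½×279.3×7.3 = 1020. P₂ (7.3–18.6 ft) = ½(279.3+580.4)×11.3 = 4858.
P_w = ½ γ_w h₂² = 0.5×62.4×11.3² = 3984. Total = 1020+4858+3984 = 9861 lb/ft.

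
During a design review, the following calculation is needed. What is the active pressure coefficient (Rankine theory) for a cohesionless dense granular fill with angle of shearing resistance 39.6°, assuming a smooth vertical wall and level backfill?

K_a = (1 − sin φ)/(1 + sin φ) = (1 − sin 39.6°)/(1 + sin 39.6°) = 0.2214.

0.221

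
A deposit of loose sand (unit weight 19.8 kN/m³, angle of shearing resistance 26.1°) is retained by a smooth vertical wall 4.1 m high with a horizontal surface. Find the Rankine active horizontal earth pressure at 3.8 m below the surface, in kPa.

K_a = (1 − sin φ)/(1 + sin φ) = 0.3889.
σ_h = K_a γ z = 0.3889 × 19.8 × 3.8 = 29.26 kPa.

29.3 kPa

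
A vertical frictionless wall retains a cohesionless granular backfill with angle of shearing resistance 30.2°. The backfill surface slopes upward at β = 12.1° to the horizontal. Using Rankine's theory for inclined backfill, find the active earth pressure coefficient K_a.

K_a = cos β · (cos β − √(cos²β − cos²φ)) / (cos β + √(cos²β − cos²φ)).
cos β = 0.9778, cos φ = 0.8643, √(cos²β − cos²φ) = 0.4573.
K_a = 0.9778 × (0.9778 − 0.4573)/(0.9778 + 0.4573) = 0.3547.

0.355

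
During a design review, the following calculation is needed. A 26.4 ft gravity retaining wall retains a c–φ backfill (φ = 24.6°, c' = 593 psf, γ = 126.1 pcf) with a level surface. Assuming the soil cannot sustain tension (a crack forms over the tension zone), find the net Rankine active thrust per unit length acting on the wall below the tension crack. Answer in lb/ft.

K_a = 0.4121; √K_a = 0.6420.
Tension-crack depth z_c = 2c/(γ√K_a) = 2×593/(126.1×0.6420) = 14.65 ft.
σ_a at base = K_a γ H − 2c√K_a = 0.4121×126.1×26.4 − 2×593×0.6420 = 610.7 psf.
P_a = ½ × 610.7 × (H − z_c) = 0.5×610.7×11.75 = 3588 lb/ft.

3590 lb/ft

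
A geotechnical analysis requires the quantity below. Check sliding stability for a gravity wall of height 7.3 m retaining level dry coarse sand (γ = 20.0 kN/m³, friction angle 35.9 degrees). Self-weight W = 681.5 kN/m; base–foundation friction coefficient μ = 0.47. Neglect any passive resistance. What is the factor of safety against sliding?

K_a = tan²(45° − 35.9°/2) = 0.2607.
P_a = ½K_aγH² = 0.5×0.2607×20.0×7.3² = 138.9 kN/m, acting at H/3 = 2.433 m above the base.
FS_sliding = μW / P_a = 0.47×681.5 / 138.9 = 2.305.

2.31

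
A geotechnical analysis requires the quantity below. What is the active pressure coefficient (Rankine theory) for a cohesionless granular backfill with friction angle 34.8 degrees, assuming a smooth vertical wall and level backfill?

0.273

K_a = tan²(45° − φ/2) = tan²(27.60°) = 0.2733.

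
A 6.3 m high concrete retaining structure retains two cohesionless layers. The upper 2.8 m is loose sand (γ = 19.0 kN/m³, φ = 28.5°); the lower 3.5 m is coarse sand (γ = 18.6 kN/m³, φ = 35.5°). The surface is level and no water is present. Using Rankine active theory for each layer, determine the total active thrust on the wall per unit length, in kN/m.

K_a1 = tan²(45°−28.5°/2) = 0.3540; K_a2 = tan²(45°−35.5°/2) = 0.2653.
Layer 1: σ at base = K_a1 γ₁ h₁ = 18.83 kPa; P₁ = ½×18.83×2.8 = 26.36.
Layer 2: σ_v at top = γ₁h₁ = 53.20; σ_h top = K_a2×53.20 = 14.11; σ_h base = K_a2×(53.20+18.6×3.5) = 31.38.
P₂ = ½(14.11+31.38)×3.5 = 79.61. Total P_a = 26.36+79.61 = 106.0 kN/m.

106 kN/m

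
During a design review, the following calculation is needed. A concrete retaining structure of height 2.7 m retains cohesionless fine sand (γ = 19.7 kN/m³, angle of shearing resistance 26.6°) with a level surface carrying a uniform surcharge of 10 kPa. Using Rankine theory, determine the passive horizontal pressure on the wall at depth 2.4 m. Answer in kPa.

K_p = (1 + sin φ)/(1 − sin φ) = 2.622.
σ_v = γz + q = 19.7 × 2.4 + 10 = 57.28 kPa.
σ_h = K_p σ_v = 2.622 × 57.28 = 150.2 kPa.

150 kPa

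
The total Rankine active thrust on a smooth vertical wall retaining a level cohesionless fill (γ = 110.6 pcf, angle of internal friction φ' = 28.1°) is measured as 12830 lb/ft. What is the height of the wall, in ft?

25.4 ft

K_a = 0.3596. P_a = ½ K_a γ H² ⇒ H = √(2P_a/(K_a γ)).
H = √(2×12830/(0.3596×110.6)) = 25.40 ft.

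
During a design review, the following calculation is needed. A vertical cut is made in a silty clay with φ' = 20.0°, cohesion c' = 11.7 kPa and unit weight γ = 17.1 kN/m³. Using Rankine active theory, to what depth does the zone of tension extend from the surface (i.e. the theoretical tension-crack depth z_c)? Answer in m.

K_a = tan²(45° − 20.0°/2) = 0.4903; √K_a = 0.7002.
The active pressure is zero where K_a γ z = 2c√K_a, so z_c = 2c/(γ√K_a) = 2×11.7/(17.1×0.7002) = 1.954 m.

1.95 m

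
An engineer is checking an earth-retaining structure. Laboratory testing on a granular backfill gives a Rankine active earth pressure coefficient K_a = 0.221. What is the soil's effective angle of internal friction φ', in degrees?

39.6°

K_a = tan²(45° − φ/2) ⇒ 45° − φ/2 = arctan(√0.221) = 25.18°.
φ = 2(45° − 25.18°) = 39.64°.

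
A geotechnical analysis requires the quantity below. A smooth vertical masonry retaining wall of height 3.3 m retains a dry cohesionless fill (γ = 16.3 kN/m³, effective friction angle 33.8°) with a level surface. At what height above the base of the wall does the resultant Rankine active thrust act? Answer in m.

1.10 m

K_a = 0.2851.
The pressure distribution is triangular, so the resultant acts at H/3 above the base = 3.3/3 = 1.100 m.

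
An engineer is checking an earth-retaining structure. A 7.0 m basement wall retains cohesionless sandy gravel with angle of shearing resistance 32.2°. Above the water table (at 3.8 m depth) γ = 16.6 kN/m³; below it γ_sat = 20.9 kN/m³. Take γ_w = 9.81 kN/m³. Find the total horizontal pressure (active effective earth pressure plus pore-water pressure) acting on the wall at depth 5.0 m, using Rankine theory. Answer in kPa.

35.1 kPa

K_a = (1 − sin φ)/(1 + sin φ) = 0.3047.
γ' = 20.9 − 9.81 = 11.09 kN/m³.
Effective vertical stress at 5.0 m: σ'_v = 16.6×3.8 + 11.09×1.20 = 76.39 kPa.
σ'_h = K_a σ'_v = 0.3047 × 76.39 = 23.28 kPa; u = γ_w × 1.20 = 11.77 kPa.
Total σ_h = 23.28 + 11.77 = 35.05 kPa.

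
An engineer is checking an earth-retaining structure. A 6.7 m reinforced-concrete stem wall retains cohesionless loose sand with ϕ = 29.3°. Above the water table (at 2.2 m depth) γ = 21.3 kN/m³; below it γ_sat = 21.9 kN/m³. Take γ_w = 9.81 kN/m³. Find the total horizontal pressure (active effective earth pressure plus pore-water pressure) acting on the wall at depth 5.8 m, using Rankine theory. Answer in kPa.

K_a = (1 − sin φ)/(1 + sin φ) = 0.3428.
γ' = 21.9 − 9.81 = 12.09 kN/m³.
Effective vertical stress at 5.8 m: σ'_v = 21.3×2.2 + 12.09×3.60 = 90.38 kPa.
σ'_h = K_a σ'_v = 0.3428 × 90.38 = 30.99 kPa; u = γ_w × 3.60 = 35.32 kPa.
Total σ_h = 30.99 + 35.32 = 66.30 kPa.

66.3 kPa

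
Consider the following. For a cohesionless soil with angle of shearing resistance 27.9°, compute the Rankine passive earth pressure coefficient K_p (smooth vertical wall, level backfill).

K_p = (1 + sin φ)/(1 − sin φ) = tan²(45° + 27.9°/2) = 2.759.

2.76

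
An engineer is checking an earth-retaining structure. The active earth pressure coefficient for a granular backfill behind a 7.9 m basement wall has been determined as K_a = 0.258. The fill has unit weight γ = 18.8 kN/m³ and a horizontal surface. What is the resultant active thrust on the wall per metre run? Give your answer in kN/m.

P = ½ K_a γ H² = 0.5 × 0.258 × 18.8 × 7.9² = 151.4 kN/m.

151 kN/m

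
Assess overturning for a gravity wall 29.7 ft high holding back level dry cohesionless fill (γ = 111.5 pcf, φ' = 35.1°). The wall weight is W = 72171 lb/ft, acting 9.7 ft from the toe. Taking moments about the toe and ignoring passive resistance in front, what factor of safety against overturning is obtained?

5.33

K_a = tan²(45° − 35.1°/2) = 0.2698.
P_a = ½K_aγH² = 0.5×0.2698×111.5×29.7² = 13270 lb/ft, acting at H/3 = 9.900 ft above the base.
Overturning moment M_o = P_a × H/3 = 13270 × 9.900 = 131400.
Resisting moment M_r = W × 9.7 = 72171 × 9.7 = 700100.
FS_overturning = M_r/M_o = 700100/131400 = 5.329.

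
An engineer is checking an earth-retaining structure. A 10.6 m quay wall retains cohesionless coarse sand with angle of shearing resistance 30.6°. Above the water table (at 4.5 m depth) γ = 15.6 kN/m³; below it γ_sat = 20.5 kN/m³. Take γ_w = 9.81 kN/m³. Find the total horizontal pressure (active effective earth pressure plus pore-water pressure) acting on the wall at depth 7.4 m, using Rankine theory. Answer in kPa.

61.4 kPa

K_a = (1 − sin φ)/(1 + sin φ) = 0.3253.
γ' = 20.5 − 9.81 = 10.69 kN/m³.
Effective vertical stress at 7.4 m: σ'_v = 15.6×4.5 + 10.69×2.90 = 101.2 kPa.
σ'_h = K_a σ'_v = 0.3253 × 101.2 = 32.93 kPa; u = γ_w × 2.90 = 28.45 kPa.
Total σ_h = 32.93 + 28.45 = 61.37 kPa.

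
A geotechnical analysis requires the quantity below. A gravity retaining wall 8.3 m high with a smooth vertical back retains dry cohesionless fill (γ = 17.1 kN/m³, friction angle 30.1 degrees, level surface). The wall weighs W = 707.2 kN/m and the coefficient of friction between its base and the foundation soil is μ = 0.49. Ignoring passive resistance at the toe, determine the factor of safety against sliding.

1.77

K_a = tan²(45° − 30.1°/2) = 0.3320.
P_a = ½K_aγH² = 0.5×0.3320×17.1×8.3² = 195.5 kN/m, acting at H/3 = 2.767 m above the base.
FS_sliding = μW / P_a = 0.49×707.2 / 195.5 = 1.772.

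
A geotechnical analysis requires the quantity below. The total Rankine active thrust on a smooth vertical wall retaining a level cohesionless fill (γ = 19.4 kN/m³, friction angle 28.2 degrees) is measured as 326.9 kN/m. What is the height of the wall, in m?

K_a = 0.3582. P_a = ½ K_a γ H² ⇒ H = √(2P_a/(K_a γ)).
H = √(2×326.9/(0.3582×19.4)) = 9.700 m.

9.70 m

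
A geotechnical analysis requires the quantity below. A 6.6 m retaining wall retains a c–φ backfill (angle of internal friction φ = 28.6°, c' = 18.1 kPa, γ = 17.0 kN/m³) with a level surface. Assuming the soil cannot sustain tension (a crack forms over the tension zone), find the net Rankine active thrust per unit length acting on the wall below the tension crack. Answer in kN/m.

27.2 kN/m

K_a = 0.3525; √K_a = 0.5938.
Tension-crack depth z_c = 2c/(γ√K_a) = 2×18.1/(17.0×0.5938) = 3.586 m.
σ_a at base = K_a γ H − 2c√K_a = 0.3525×17.0×6.6 − 2×18.1×0.5938 = 18.06 kPa.
P_a = ½ × 18.06 × (H − z_c) = 0.5×18.06×3.014 = 27.22 kN/m.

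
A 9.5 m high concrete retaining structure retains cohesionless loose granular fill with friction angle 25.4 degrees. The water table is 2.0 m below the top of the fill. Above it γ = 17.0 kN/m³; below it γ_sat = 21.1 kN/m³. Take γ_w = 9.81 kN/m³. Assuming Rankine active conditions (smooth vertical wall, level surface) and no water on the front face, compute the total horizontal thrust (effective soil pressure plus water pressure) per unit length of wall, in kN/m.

K_a = tan²(45° − φ/2) = 0.3996.
γ' = 21.1 − 9.81 = 11.29 kN/m³. Depth below WT = 7.5 m.
σ'_h at WT = K_a γ d_w = 13.59 kPa; at base = 13.59 + K_a γ' × 7.5 = 47.43 kPa.
P₁ (0–2.0 m) = ½×13.59×2.0 = 13.59. P₂ (2.0–9.5 m) = ½(13.59+47.43)×7.5 = 228.8.
P_w = ½ γ_w h₂² = 0.5×9.81×7.5² = 275.9. Total = 13.59+228.8+275.9 = 518.3 kN/m.

518 kN/m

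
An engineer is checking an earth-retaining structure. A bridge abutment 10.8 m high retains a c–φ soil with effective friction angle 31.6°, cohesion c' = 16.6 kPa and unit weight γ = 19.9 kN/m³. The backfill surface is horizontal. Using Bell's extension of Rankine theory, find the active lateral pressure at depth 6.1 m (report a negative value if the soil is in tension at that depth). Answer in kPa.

K_a = (1 − sin φ)/(1 + sin φ) = 0.3123.
σ_a = K_a γ z − 2c√K_a = 0.3123×19.9×6.1 − 2×16.6×0.5589 = 19.36 kPa.

19.4 kPa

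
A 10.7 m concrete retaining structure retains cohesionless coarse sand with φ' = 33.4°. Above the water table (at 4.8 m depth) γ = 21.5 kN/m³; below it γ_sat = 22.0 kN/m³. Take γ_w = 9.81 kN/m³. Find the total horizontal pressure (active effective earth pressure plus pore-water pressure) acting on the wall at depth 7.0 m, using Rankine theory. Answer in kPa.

K_a = (1 − sin φ)/(1 + sin φ) = 0.2899.
γ' = 22.0 − 9.81 = 12.19 kN/m³.
Effective vertical stress at 7.0 m: σ'_v = 21.5×4.8 + 12.19×2.20 = 130.0 kPa.
σ'_h = K_a σ'_v = 0.2899 × 130.0 = 37.70 kPa; u = γ_w × 2.20 = 21.58 kPa.
Total σ_h = 37.70 + 21.58 = 59.28 kPa.

59.3 kPa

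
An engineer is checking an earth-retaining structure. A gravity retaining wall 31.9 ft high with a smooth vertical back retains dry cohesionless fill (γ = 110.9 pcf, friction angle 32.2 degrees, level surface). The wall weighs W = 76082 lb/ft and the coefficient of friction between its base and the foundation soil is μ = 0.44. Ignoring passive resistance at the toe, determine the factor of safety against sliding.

K_a = tan²(45° − 32.2°/2) = 0.3047.
P_a = ½K_aγH² = 0.5×0.3047×110.9×31.9² = 17200 lb/ft, acting at H/3 = 10.63 ft above the base.
FS_sliding = μW / P_a = 0.44×76082 / 17200 = 1.947.

1.95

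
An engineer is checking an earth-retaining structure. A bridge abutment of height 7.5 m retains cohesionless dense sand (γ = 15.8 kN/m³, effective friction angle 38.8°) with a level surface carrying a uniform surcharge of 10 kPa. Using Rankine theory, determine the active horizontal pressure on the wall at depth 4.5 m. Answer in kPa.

18.6 kPa

K_a = (1 − sin φ)/(1 + sin φ) = 0.2296.
σ_v = γz + q = 15.8 × 4.5 + 10 = 81.10 kPa.
σ_h = K_a σ_v = 0.2296 × 81.10 = 18.62 kPa.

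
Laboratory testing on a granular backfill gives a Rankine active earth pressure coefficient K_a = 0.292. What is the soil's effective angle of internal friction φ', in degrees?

K_a = tan²(45° − φ/2) ⇒ 45° − φ/2 = arctan(√0.292) = 28.39°.
φ = 2(45° − 28.39°) = 33.23°.

33.2°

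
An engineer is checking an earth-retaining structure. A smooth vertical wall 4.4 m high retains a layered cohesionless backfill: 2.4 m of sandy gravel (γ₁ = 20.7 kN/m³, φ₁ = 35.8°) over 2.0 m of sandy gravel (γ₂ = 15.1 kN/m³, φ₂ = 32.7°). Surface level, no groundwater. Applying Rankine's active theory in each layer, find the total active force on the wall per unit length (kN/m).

K_a1 = tan²(45°−35.8°/2) = 0.2619; K_a2 = tan²(45°−32.7°/2) = 0.2985.
Layer 1: σ at base = K_a1 γ₁ h₁ = 13.01 kPa; P₁ = ½×13.01×2.4 = 15.61.
Layer 2: σ_v at top = γ₁h₁ = 49.68; σ_h top = K_a2×49.68 = 14.83; σ_h base = K_a2×(49.68+15.1×2.0) = 23.84.
P₂ = ½(14.83+23.84)×2.0 = 38.67. Total P_a = 15.61+38.67 = 54.28 kN/m.

54.3 kN/m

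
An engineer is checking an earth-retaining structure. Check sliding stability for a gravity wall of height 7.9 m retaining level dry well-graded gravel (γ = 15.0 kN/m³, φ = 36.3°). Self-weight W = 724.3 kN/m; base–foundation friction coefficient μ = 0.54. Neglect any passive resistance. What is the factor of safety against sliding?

3.26

K_a = tan²(45° − 36.3°/2) = 0.2563.
P_a = ½K_aγH² = 0.5×0.2563×15.0×7.9² = 120.0 kN/m, acting at H/3 = 2.633 m above the base.
FS_sliding = μW / P_a = 0.54×724.3 / 120.0 = 3.261.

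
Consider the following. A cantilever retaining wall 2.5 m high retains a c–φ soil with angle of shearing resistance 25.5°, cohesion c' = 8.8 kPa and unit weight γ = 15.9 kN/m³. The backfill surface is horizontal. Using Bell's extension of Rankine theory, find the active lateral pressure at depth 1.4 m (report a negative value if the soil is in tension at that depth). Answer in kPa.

K_a = (1 − sin φ)/(1 + sin φ) = 0.3981.
σ_a = K_a γ z − 2c√K_a = 0.3981×15.9×1.4 − 2×8.8×0.6310 = -2.243 kPa.

-2.24 kPa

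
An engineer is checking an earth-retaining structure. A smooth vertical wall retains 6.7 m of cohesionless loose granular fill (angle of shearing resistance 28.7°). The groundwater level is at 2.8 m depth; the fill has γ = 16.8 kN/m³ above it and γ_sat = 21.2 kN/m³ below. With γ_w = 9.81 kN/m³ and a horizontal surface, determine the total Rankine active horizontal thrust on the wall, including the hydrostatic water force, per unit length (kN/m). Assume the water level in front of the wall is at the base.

193 kN/m

K_a = tan²(45° − φ/2) = 0.3511.
γ' = 21.2 − 9.81 = 11.39 kN/m³. Depth below WT = 3.9 m.
σ'_h at WT = K_a γ d_w = 16.52 kPa; at base = 16.52 + K_a γ' × 3.9 = 32.12 kPa.
P₁ (0–2.8 m) = ½×16.52×2.8 = 23.13. P₂ (2.8–6.7 m) = ½(16.52+32.12)×3.9 = 94.84.
P_w = ½ γ_w h₂² = 0.5×9.81×3.9² = 74.61. Total = 23.13+94.84+74.61 = 192.6 kN/m.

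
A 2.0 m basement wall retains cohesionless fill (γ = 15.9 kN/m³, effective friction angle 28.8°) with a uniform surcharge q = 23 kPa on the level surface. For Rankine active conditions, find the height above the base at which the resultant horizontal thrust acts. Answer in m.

0.864 m

K_a = 0.3498.
Triangular part P₁ = ½K_aγH² = 11.12 at H/3 = 0.6667 m; rectangular part P₂ = K_a q H = 16.09 at H/2 = 1.000 m.
ȳ = (P₁·0.6667 + P₂·1.000)/(P₁+P₂) = 0.8638 m.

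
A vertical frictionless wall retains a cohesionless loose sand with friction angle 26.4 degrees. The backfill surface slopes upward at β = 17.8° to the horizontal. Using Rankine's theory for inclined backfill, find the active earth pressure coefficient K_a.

0.470

K_a = cos β · (cos β − √(cos²β − cos²φ)) / (cos β + √(cos²β − cos²φ)).
cos β = 0.9521, cos φ = 0.8957, √(cos²β − cos²φ) = 0.3229.
K_a = 0.9521 × (0.9521 − 0.3229)/(0.9521 + 0.3229) = 0.4699.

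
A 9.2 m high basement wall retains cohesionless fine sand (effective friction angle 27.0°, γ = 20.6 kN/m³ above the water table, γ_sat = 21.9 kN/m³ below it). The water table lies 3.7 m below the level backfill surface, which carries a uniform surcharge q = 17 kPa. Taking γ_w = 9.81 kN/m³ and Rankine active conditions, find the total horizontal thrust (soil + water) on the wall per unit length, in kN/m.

486 kN/m

K_a = tan²(45° − φ/2) = 0.3755.
γ' = 21.9 − 9.81 = 12.09 kN/m³. h₂ = H − d_w = 5.5 m.
σ'_h: at surface K_a·q = 6.384; at WT K_a(q+γd_w) = 35.01; at base K_a(q+γd_w+γ'h₂) = 59.98 kPa.
P₁ = ½(6.384+35.01)×3.7 = 76.57; P₂ = ½(35.01+59.98)×5.5 = 261.2; P_w = ½γ_w h₂² = 148.4.
Total = 76.57+261.2+148.4 = 486.2 kN/m.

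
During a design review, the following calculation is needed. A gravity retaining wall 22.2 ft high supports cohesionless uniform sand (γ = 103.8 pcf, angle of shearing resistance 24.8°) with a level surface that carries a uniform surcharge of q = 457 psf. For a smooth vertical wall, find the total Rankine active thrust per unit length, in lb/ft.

K_a = tan²(45° − φ/2) = 0.4090.
Soil triangle: ½ K_a γ H² = 0.5×0.4090×103.8×22.2² = 10460 lb/ft.
Surcharge rectangle: K_a q H = 0.4090×457×22.2 = 4149 lb/ft.
Total = 10460 + 4149 = 14610 lb/ft.

14600 lb/ft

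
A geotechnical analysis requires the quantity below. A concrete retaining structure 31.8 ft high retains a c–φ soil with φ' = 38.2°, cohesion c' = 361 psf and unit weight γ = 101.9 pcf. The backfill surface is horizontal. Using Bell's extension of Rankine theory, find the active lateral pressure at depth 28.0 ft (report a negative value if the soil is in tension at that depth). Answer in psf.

322 psf

K_a = (1 − sin φ)/(1 + sin φ) = 0.2358.
σ_a = K_a γ z − 2c√K_a = 0.2358×101.9×28.0 − 2×361×0.4856 = 322.1 psf.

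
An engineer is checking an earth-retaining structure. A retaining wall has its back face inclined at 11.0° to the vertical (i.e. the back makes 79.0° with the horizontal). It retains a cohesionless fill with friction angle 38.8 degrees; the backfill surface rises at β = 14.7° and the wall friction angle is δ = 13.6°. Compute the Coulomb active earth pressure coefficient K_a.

K_a = sin²(α+φ) / [sin²α · sin(α−δ) · (1 + √{sin(φ+δ)sin(φ−β) / (sin(α−δ)sin(α+β))})²].
With α = 79.0°, φ = 38.8°, δ = 13.6°, β = 14.7°: K_a = 0.3501.

0.350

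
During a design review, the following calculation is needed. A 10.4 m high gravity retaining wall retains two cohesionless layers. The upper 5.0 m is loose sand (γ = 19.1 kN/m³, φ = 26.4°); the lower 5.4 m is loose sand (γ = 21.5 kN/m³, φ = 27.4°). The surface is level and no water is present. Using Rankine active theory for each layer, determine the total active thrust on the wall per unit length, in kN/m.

K_a1 = tan²(45°−26.4°/2) = 0.3844; K_a2 = tan²(45°−27.4°/2) = 0.3697.
Layer 1: σ at base = K_a1 γ₁ h₁ = 36.71 kPa; P₁ = ½×36.71×5.0 = 91.78.
Layer 2: σ_v at top = γ₁h₁ = 95.50; σ_h top = K_a2×95.50 = 35.30; σ_h base = K_a2×(95.50+21.5×5.4) = 78.22.
P₂ = ½(35.30+78.22)×5.4 = 306.5. Total P_a = 91.78+306.5 = 398.3 kN/m.

398 kN/m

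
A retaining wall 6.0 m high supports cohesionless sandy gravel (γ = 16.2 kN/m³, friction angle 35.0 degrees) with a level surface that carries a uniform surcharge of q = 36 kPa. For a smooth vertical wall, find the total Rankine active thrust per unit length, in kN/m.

K_a = tan²(45° − φ/2) = 0.2710.
Soil triangle: ½ K_a γ H² = 0.5×0.2710×16.2×6.0² = 79.02 kN/m.
Surcharge rectangle: K_a q H = 0.2710×36×6.0 = 58.53 kN/m.
Total = 79.02 + 58.53 = 137.6 kN/m.

138 kN/m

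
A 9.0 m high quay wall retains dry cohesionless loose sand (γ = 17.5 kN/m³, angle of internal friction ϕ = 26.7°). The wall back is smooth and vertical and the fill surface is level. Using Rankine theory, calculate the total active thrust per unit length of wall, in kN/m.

K_a = tan²(45° − φ/2) = 0.3800.
P_a = ½ K_a γ H² = 0.5 × 0.3800 × 17.5 × 9.0² = 269.3 kN/m.

269 kN/m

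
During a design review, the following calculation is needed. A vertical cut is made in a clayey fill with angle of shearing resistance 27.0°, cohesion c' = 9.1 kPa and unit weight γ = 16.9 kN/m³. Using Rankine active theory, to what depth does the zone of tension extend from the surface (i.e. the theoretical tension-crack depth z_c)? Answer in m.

1.76 m

K_a = tan²(45° − 27.0°/2) = 0.3755; √K_a = 0.6128.
The active pressure is zero where K_a γ z = 2c√K_a, so z_c = 2c/(γ√K_a) = 2×9.1/(16.9×0.6128) = 1.757 m.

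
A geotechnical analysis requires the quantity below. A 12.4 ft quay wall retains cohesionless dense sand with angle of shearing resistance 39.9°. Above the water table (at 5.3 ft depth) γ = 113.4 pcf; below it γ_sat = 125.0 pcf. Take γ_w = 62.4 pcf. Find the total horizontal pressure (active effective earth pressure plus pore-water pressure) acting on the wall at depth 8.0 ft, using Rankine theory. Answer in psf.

K_a = (1 − sin φ)/(1 + sin φ) = 0.2184.
γ' = 125.0 − 62.4 = 62.60 pcf.
Effective vertical stress at 8.0 ft: σ'_v = 113.4×5.3 + 62.60×2.70 = 770.0 psf.
σ'_h = K_a σ'_v = 0.2184 × 770.0 = 168.2 psf; u = γ_w × 2.70 = 168.5 psf.
Total σ_h = 168.2 + 168.5 = 336.7 psf.

337 psf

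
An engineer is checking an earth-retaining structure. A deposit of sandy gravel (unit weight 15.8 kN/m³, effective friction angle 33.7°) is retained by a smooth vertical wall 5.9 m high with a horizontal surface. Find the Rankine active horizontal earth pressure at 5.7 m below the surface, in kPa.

K_a = (1 − sin φ)/(1 + sin φ) = 0.2863.
σ_h = K_a γ z = 0.2863 × 15.8 × 5.7 = 25.78 kPa.

25.8 kPa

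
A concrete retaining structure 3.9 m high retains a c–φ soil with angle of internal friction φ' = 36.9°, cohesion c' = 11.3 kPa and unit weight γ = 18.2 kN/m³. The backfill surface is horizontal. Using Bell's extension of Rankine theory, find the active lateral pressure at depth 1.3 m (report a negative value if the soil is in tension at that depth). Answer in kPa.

K_a = (1 − sin φ)/(1 + sin φ) = 0.2497.
σ_a = K_a γ z − 2c√K_a = 0.2497×18.2×1.3 − 2×11.3×0.4997 = -5.385 kPa.

-5.39 kPa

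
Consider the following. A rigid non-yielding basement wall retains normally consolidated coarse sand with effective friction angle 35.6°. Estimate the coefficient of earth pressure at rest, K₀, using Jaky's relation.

0.418

K₀ = 1 − sin φ' = 1 − sin 35.6° = 0.4179.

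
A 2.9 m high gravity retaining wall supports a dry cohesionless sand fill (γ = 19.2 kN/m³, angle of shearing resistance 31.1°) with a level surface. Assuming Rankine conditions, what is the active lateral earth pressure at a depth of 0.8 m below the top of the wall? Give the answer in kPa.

K_a = (1 − sin φ)/(1 + sin φ) = 0.3188.
σ_h = K_a γ z = 0.3188 × 19.2 × 0.8 = 4.897 kPa.

4.90 kPa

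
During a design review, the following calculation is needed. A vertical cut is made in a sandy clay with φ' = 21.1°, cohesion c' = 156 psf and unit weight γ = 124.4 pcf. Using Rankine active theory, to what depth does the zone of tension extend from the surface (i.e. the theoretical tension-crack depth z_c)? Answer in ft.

K_a = tan²(45° − 21.1°/2) = 0.4706; √K_a = 0.6860.
The active pressure is zero where K_a γ z = 2c√K_a, so z_c = 2c/(γ√K_a) = 2×156/(124.4×0.6860) = 3.656 ft.

3.66 ft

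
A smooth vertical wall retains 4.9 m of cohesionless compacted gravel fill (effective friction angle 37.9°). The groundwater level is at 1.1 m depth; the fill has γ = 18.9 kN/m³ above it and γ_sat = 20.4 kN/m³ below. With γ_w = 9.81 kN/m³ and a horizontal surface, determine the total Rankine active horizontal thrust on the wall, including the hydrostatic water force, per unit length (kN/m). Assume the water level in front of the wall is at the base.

K_a = tan²(45° − φ/2) = 0.2389.
γ' = 20.4 − 9.81 = 10.59 kN/m³. Depth below WT = 3.8 m.
σ'_h at WT = K_a γ d_w = 4.968 kPa; at base = 4.968 + K_a γ' × 3.8 = 14.58 kPa.
P₁ (0–1.1 m) = ½×4.968×1.1 = 2.732. P₂ (1.1–4.9 m) = ½(4.968+14.58)×3.8 = 37.15.
P_w = ½ γ_w h₂² = 0.5×9.81×3.8² = 70.83. Total = 2.732+37.15+70.83 = 110.7 kN/m.

111 kN/m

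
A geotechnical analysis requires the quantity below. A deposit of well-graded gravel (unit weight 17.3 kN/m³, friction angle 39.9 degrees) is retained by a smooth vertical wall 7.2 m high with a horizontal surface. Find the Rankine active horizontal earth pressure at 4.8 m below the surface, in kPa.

K_a = (1 − sin φ)/(1 + sin φ) = 0.2184.
σ_h = K_a γ z = 0.2184 × 17.3 × 4.8 = 18.14 kPa.

18.1 kPa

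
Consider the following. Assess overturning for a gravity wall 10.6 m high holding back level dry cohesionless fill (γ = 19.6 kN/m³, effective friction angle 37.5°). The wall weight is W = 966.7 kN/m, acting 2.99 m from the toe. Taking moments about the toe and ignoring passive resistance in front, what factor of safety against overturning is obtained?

K_a = tan²(45° − 37.5°/2) = 0.2432.
P_a = ½K_aγH² = 0.5×0.2432×19.6×10.6² = 267.8 kN/m, acting at H/3 = 3.533 m above the base.
Overturning moment M_o = P_a × H/3 = 267.8 × 3.533 = 946.2.
Resisting moment M_r = W × 2.99 = 966.7 × 2.99 = 2890.
FS_overturning = M_r/M_o = 2890/946.2 = 3.055.

3.05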